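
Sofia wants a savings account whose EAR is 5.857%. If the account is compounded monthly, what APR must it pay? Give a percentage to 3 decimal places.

5.705%

(1 + r/12)^12 − 1 = 0.05857, so 1 + r/12 = 1.05857^(1/12).
r/12 = 0.004755, so r = 0.057054 = 5.705%.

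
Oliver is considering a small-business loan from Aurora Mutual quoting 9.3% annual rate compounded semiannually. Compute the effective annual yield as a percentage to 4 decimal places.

EAR = (1 + 0.093/2)^2 − 1.
= (1 + 0.046500)^2 − 1 = 1.095162 − 1 = 9.5162%.

9.5162%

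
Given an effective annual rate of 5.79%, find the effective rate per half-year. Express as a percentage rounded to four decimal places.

2.8543%

The per-half-year rate i satisfies (1 + i)^2 = 1 + 0.0579.
i = 1.0579^(1/2) − 1 = 0.0285427 = 2.8543%.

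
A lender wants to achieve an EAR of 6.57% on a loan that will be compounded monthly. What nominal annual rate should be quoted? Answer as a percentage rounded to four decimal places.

(1 + r/12)^12 − 1 = 0.0657, so 1 + r/12 = 1.0657^(1/12).
r/12 = 0.005317, so r = 0.063801 = 6.3801%.

6.3801%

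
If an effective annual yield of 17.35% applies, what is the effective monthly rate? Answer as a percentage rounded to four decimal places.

The per-month rate i satisfies (1 + i)^12 = 1 + 0.1735.
i = 1.1735^(1/12) − 1 = 0.0134218 = 1.3422%.

1.3422%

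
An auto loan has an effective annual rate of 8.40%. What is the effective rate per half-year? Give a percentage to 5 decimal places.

4.11532%

The per-half-year rate i satisfies (1 + i)^2 = 1 + 0.0840.
i = 1.0840^(1/2) − 1 = 0.0411532 = 4.11532%.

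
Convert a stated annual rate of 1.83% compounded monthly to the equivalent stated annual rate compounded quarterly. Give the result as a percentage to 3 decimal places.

EAR = (1 + 0.0183/12)^12 − 1 = 0.018454.
Solve (1 + r/4)^4 = 1.018454: r/4 = 1.018454^(1/4) − 1 = 0.004582, so r = 0.018328 = 1.833%.

1.833%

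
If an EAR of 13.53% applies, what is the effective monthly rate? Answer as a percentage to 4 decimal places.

1.0631%

The per-month rate i satisfies (1 + i)^12 = 1 + 0.1353.
i = 1.1353^(1/12) − 1 = 0.0106309 = 1.0631%.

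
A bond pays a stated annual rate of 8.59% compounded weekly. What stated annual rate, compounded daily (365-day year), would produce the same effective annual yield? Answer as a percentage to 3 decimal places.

EAR = (1 + 0.0859/52)^52 − 1 = 0.089620.
Solve (1 + r/365)^365 = 1.089620: r/365 = 1.089620^(1/365) − 1 = 0.000235, so r = 0.085839 = 8.584%.

8.584%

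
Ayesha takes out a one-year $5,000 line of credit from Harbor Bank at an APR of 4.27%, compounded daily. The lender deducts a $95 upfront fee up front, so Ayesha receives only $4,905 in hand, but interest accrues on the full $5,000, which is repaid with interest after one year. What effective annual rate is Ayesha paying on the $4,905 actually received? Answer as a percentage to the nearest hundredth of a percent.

6.38%

Amount owed after one year: 5,000 × (1 + 0.0427/365)^365 = 5,000 × 1.043622 = $5,218.11.
Effective rate on net proceeds: 5,218.11 / 4,905 − 1 = 0.063835 = 6.38%.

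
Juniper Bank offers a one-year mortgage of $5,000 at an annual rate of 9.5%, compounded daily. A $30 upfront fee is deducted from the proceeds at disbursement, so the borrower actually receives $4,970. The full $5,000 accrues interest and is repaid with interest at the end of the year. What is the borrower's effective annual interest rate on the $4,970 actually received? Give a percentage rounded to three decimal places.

10.628%

Amount owed after one year: 5,000 × (1 + 0.095/365)^365 = 5,000 × 1.099645 = $5,498.23.
Effective rate on net proceeds: 5,498.23 / 4,970 − 1 = 0.106283 = 10.628%.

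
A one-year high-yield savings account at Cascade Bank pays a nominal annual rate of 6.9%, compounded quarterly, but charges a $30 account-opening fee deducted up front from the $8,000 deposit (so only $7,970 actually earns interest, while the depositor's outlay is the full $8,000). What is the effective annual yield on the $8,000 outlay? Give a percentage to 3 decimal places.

Value after one year: 7,970 × (1 + 0.069/4)^4 = 7,970 × 1.070806 = $8,534.32.
Effective yield on the $8,000 outlay: 8,534.32 / 8,000 − 1 = 0.066790 = 6.679%.

6.679%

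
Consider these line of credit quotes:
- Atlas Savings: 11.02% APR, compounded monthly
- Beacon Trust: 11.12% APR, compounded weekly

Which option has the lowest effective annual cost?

Atlas Savings: (1 + 0.1102/12)^12 − 1 = 11.594%
Beacon Trust: (1 + 0.1112/52)^52 − 1 = 11.749%
The lowest effective annual rate is Atlas Savings at 11.594%.

Atlas Savings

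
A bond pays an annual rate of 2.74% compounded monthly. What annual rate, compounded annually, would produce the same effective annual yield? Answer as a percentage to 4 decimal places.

EAR = (1 + 0.0274/12)^12 − 1 = 0.027747.
Compounded annually, the equivalent nominal rate is the EAR itself: 2.7747%.

2.7747%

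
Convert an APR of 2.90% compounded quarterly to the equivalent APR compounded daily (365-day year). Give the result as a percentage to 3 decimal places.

2.890%

EAR = (1 + 0.0290/4)^4 − 1 = 0.029317.
Solve (1 + r/365)^365 = 1.029317: r/365 = 1.029317^(1/365) − 1 = 0.000079, so r = 0.028897 = 2.890%.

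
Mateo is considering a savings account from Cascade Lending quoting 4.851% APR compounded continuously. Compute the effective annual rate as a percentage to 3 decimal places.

With continuous compounding, EAR = e^0.04851 − 1.
e^0.04851 = 1.049706, so EAR = 0.049706 = 4.971%.

4.971%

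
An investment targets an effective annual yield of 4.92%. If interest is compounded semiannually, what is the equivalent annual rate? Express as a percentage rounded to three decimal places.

4.861%

(1 + r/2)^2 − 1 = 0.0492, so 1 + r/2 = 1.0492^(1/2).
r/2 = 0.024305, so r = 0.048609 = 4.861%.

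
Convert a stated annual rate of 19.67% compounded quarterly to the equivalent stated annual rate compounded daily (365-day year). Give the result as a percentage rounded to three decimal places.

EAR = (1 + 0.1967/4)^4 − 1 = 0.211691.
Solve (1 + r/365)^365 = 1.211691: r/365 = 1.211691^(1/365) − 1 = 0.000526, so r = 0.192067 = 19.207%.

19.207%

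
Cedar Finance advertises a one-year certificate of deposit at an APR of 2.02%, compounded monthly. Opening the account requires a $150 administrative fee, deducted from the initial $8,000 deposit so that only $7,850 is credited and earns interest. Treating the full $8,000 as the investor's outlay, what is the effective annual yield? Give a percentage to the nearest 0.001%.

0.126%

Value after one year: 7,850 × (1 + 0.0202/12)^12 = 7,850 × 1.020388 = $8,010.05.
Effective yield on the $8,000 outlay: 8,010.05 / 8,000 − 1 = 0.001256 = 0.126%.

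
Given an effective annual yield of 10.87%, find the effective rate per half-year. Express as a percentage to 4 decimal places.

5.2948%

The per-half-year rate i satisfies (1 + i)^2 = 1 + 0.1087.
i = 1.1087^(1/2) − 1 = 0.0529482 = 5.2948%.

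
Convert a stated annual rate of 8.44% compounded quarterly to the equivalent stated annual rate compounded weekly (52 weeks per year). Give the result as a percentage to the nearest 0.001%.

EAR = (1 + 0.0844/4)^4 − 1 = 0.087109.
Solve (1 + r/52)^52 = 1.087109: r/52 = 1.087109^(1/52) − 1 = 0.001607, so r = 0.083589 = 8.359%.

8.359%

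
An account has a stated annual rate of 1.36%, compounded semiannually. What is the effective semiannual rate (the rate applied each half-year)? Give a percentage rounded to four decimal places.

With a nominal annual rate compounded semiannually, the periodic rate is the nominal rate divided by 2.
i = 0.0136 / 2 = 0.0068000 = 0.6800%.

0.6800%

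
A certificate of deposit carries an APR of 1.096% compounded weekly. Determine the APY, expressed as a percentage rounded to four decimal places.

EAR = (1 + 0.01096/52)^52 − 1.
= (1 + 0.000211)^52 − 1 = 1.011019 − 1 = 1.1019%.

1.1019%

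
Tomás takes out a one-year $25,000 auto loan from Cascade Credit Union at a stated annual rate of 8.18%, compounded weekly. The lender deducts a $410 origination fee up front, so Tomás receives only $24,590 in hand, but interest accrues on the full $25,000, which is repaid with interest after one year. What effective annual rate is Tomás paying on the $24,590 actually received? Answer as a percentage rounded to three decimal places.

10.326%

Amount owed after one year: 25,000 × (1 + 0.0818/52)^52 = 25,000 × 1.085169 = $27,129.22.
Effective rate on net proceeds: 27,129.22 / 24,590 − 1 = 0.103262 = 10.326%.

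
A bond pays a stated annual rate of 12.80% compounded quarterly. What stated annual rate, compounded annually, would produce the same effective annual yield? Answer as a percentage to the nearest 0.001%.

13.428%

EAR = (1 + 0.1280/4)^4 − 1 = 0.134276.
Compounded annually, the equivalent nominal rate is the EAR itself: 13.428%.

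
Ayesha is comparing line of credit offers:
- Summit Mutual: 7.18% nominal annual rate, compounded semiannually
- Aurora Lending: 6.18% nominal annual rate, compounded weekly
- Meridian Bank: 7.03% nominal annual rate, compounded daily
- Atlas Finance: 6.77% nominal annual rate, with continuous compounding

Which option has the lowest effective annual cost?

Aurora Lending

Summit Mutual: (1 + 0.0718/2)^2 − 1 = 7.309%
Aurora Lending: (1 + 0.0618/52)^52 − 1 = 6.371%
Meridian Bank: (1 + 0.0703/365)^365 − 1 = 7.282%
Atlas Finance: e^0.0677 − 1 = 7.004%
The lowest effective annual rate is Aurora Lending at 6.371%.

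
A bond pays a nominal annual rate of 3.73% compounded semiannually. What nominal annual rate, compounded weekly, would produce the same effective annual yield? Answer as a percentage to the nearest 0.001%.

3.697%

EAR = (1 + 0.0373/2)^2 − 1 = 0.037648.
Solve (1 + r/52)^52 = 1.037648: r/52 = 1.037648^(1/52) − 1 = 0.000711, so r = 0.036970 = 3.697%.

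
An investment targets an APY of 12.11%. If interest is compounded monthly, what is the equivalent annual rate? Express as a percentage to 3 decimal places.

(1 + r/12)^12 − 1 = 0.1211, so 1 + r/12 = 1.1211^(1/12).
r/12 = 0.009571, so r = 0.114857 = 11.486%.

11.486%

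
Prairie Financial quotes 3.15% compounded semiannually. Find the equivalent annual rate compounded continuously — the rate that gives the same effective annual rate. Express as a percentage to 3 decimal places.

3.125%

EAR = (1 + 0.0315/2)^2 − 1 = 0.031748.
Equivalent continuous rate: r = ln(1 + 0.031748) = 0.031255 = 3.125%.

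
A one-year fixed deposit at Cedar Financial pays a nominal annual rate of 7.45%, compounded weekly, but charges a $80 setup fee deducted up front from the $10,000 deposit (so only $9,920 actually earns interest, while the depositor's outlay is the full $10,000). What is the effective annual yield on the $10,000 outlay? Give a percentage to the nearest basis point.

Value after one year: 9,920 × (1 + 0.0745/52)^52 = 9,920 × 1.077288 = $10,686.70.
Effective yield on the $10,000 outlay: 10,686.70 / 10,000 − 1 = 0.068670 = 6.87%.

6.87%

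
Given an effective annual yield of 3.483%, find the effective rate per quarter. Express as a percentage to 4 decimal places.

The per-quarter rate i satisfies (1 + i)^4 = 1 + 0.03483.
i = 1.03483^(1/4) − 1 = 0.0085960 = 0.8596%.

0.8596%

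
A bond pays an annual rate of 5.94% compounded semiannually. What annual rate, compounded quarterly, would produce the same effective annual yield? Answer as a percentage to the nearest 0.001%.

5.897%

EAR = (1 + 0.0594/2)^2 − 1 = 0.060282.
Solve (1 + r/4)^4 = 1.060282: r/4 = 1.060282^(1/4) − 1 = 0.014741, so r = 0.058965 = 5.897%.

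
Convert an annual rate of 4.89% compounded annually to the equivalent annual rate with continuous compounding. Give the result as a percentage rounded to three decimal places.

Compounded annually, EAR = nominal = 0.048900.
Equivalent continuous rate: r = ln(1 + 0.048900) = 0.047742 = 4.774%.

4.774%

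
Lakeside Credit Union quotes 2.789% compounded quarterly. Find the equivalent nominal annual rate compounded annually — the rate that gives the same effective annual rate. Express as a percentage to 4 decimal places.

EAR = (1 + 0.02789/4)^4 − 1 = 0.028183.
Compounded annually, the equivalent nominal rate is the EAR itself: 2.8183%.

2.8183%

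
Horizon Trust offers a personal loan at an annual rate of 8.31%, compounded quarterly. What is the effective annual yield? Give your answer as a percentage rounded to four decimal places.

8.5726%

EAR = (1 + 0.0831/4)^4 − 1.
= 1.085726 − 1 = 8.5726%.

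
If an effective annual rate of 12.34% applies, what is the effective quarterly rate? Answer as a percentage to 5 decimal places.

The per-quarter rate i satisfies (1 + i)^4 = 1 + 0.1234.
i = 1.1234^(1/4) − 1 = 0.0295172 = 2.95172%.

2.95172%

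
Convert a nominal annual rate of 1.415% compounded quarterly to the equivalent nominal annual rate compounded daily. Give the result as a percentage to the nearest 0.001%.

EAR = (1 + 0.01415/4)^4 − 1 = 0.014225.
Solve (1 + r/365)^365 = 1.014225: r/365 = 1.014225^(1/365) − 1 = 0.000039, so r = 0.014125 = 1.413%.

1.413%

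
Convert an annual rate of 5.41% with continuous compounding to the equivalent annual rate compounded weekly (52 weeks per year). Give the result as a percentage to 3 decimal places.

EAR under continuous compounding: e^0.0541 − 1 = 0.055590.
Solve (1 + r/52)^52 = 1.055590: r/52 = 1.055590^(1/52) − 1 = 0.001041, so r = 0.054128 = 5.413%.

5.413%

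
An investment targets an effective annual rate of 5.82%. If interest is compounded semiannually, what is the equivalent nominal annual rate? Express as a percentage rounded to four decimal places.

5.7377%

(1 + r/2)^2 − 1 = 0.0582, so 1 + r/2 = 1.0582^(1/2).
r/2 = 0.028688, so r = 0.057377 = 5.7377%.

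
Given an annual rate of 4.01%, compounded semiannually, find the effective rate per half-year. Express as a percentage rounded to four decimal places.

With a nominal annual rate compounded semiannually, the periodic rate is the nominal rate divided by 2.
i = 0.0401 / 2 = 0.0200500 = 2.0050%.

2.0050%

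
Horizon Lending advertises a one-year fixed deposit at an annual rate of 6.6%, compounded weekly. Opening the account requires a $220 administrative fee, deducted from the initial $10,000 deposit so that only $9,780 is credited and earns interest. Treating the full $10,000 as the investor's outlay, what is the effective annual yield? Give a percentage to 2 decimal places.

Value after one year: 9,780 × (1 + 0.066/52)^52 = 9,780 × 1.068182 = $10,446.82.
Effective yield on the $10,000 outlay: 10,446.82 / 10,000 − 1 = 0.044682 = 4.47%.

4.47%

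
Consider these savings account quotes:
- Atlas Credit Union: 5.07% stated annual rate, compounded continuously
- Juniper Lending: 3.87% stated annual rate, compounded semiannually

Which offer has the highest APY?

Atlas Credit Union: e^0.0507 − 1 = 5.201%
Juniper Lending: (1 + 0.0387/2)^2 − 1 = 3.907%
The highest effective annual rate is Atlas Credit Union at 5.201%.

Atlas Credit Union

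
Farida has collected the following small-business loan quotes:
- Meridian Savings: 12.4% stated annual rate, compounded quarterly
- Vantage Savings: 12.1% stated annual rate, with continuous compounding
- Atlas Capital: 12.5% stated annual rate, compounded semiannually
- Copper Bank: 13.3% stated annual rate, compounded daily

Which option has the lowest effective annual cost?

Meridian Savings: (1 + 0.124/4)^4 − 1 = 12.989%
Vantage Savings: e^0.121 − 1 = 12.862%
Atlas Capital: (1 + 0.125/2)^2 − 1 = 12.891%
Copper Bank: (1 + 0.133/365)^365 − 1 = 14.222%
The lowest effective annual rate is Vantage Savings at 12.862%.

Vantage Savings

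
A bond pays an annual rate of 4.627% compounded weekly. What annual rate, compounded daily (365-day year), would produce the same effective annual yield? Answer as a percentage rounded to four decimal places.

EAR = (1 + 0.04627/52)^52 − 1 = 0.047336.
Solve (1 + r/365)^365 = 1.047336: r/365 = 1.047336^(1/365) − 1 = 0.000127, so r = 0.046252 = 4.6252%.

4.6252%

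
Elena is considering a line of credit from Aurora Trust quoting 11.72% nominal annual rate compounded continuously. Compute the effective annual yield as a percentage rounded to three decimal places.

With continuous compounding, EAR = e^0.1172 − 1.
e^0.1172 = 1.124344, so EAR = 0.124344 = 12.434%.

12.434%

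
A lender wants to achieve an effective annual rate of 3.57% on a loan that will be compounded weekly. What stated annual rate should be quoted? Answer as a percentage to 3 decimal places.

3.509%

(1 + r/52)^52 − 1 = 0.0357, so 1 + r/52 = 1.0357^(1/52).
r/52 = 0.000675, so r = 0.035089 = 3.509%.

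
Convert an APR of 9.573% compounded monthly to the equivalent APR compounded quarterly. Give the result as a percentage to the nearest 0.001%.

EAR = (1 + 0.09573/12)^12 − 1 = 0.100044.
Solve (1 + r/4)^4 = 1.100044: r/4 = 1.100044^(1/4) − 1 = 0.024124, so r = 0.096496 = 9.650%.

9.650%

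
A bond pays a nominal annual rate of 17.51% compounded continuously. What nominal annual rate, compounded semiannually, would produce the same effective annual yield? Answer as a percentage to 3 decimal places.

EAR under continuous compounding: e^0.1751 − 1 = 0.191365.
Solve (1 + r/2)^2 = 1.191365: r/2 = 1.191365^(1/2) − 1 = 0.091497, so r = 0.182994 = 18.299%.

18.299%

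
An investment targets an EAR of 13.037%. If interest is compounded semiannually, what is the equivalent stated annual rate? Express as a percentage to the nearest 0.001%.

12.638%

(1 + r/2)^2 − 1 = 0.13037, so 1 + r/2 = 1.13037^(1/2).
r/2 = 0.063189, so r = 0.126377 = 12.638%.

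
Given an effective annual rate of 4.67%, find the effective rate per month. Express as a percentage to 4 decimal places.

The per-month rate i satisfies (1 + i)^12 = 1 + 0.0467.
i = 1.0467^(1/12) − 1 = 0.0038108 = 0.3811%.

0.3811%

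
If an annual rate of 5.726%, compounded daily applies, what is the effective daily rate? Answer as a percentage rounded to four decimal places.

With a nominal annual rate compounded daily, the periodic rate is the nominal rate divided by 365.
i = 0.05726 / 365 = 0.0001569 = 0.0157%.

0.0157%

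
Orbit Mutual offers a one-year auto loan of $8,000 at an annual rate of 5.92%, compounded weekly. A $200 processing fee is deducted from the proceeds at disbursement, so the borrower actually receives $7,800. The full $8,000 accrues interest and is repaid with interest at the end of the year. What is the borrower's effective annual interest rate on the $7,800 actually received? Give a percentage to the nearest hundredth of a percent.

8.82%

Amount owed after one year: 8,000 × (1 + 0.0592/52)^52 = 8,000 × 1.060952 = $8,487.61.
Effective rate on net proceeds: 8,487.61 / 7,800 − 1 = 0.088156 = 8.82%.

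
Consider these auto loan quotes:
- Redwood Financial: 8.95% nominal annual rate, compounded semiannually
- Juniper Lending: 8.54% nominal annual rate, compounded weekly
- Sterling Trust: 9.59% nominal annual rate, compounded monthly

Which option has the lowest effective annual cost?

Redwood Financial: (1 + 0.0895/2)^2 − 1 = 9.150%
Juniper Lending: (1 + 0.0854/52)^52 − 1 = 8.908%
Sterling Trust: (1 + 0.0959/12)^12 − 1 = 10.023%
The lowest effective annual rate is Juniper Lending at 8.908%.

Juniper Lending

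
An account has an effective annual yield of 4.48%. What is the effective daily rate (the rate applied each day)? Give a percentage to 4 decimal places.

0.0120%

The per-day rate i satisfies (1 + i)^365 = 1 + 0.0448.
i = 1.0448^(1/365) − 1 = 0.0001201 = 0.0120%.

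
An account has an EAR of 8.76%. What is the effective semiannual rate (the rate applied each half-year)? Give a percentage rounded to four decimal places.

4.2881%

The per-half-year rate i satisfies (1 + i)^2 = 1 + 0.0876.
i = 1.0876^(1/2) − 1 = 0.0428806 = 4.2881%.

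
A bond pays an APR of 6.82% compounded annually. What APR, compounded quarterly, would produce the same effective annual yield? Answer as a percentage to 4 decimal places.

6.6522%

Compounded annually, EAR = nominal = 0.068200.
Solve (1 + r/4)^4 = 1.068200: r/4 = 1.068200^(1/4) − 1 = 0.016631, so r = 0.066522 = 6.6522%.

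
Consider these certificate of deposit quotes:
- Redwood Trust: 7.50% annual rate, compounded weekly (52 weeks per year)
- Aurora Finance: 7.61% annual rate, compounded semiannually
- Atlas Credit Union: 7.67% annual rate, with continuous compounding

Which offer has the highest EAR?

Redwood Trust: (1 + 0.0750/52)^52 − 1 = 7.783%
Aurora Finance: (1 + 0.0761/2)^2 − 1 = 7.755%
Atlas Credit Union: e^0.0767 − 1 = 7.972%
The highest effective annual rate is Atlas Credit Union at 7.972%.

Atlas Credit Union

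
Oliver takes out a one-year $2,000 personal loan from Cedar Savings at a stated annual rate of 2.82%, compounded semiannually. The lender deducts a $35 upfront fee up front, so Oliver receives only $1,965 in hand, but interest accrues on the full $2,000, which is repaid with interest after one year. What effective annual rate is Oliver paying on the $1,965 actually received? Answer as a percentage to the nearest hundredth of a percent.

4.67%

Amount owed after one year: 2,000 × (1 + 0.0282/2)^2 = 2,000 × 1.028399 = $2,056.80.
Effective rate on net proceeds: 2,056.80 / 1,965 − 1 = 0.046716 = 4.67%.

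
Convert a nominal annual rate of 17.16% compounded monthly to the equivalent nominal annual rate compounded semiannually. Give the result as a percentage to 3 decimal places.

EAR = (1 + 0.1716/12)^12 − 1 = 0.185761.
Solve (1 + r/2)^2 = 1.185761: r/2 = 1.185761^(1/2) − 1 = 0.088926, so r = 0.177853 = 17.785%.

17.785%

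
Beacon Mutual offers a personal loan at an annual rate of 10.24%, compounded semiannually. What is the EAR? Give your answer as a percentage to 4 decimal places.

10.5021%

EAR = (1 + 0.1024/2)^2 − 1.
= (1 + 0.051200)^2 − 1 = 1.105021 − 1 = 10.5021%.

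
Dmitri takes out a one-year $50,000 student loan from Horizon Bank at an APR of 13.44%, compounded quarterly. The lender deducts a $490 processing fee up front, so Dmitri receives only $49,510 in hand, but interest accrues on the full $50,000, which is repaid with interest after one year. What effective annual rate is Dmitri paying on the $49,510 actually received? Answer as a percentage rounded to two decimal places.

15.26%

Amount owed after one year: 50,000 × (1 + 0.1344/4)^4 = 50,000 × 1.141327 = $57,066.34.
Effective rate on net proceeds: 57,066.34 / 49,510 − 1 = 0.152622 = 15.26%.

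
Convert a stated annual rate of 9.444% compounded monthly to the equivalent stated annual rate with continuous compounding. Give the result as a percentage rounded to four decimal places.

9.4070%

EAR = (1 + 0.09444/12)^12 − 1 = 0.098637.
Equivalent continuous rate: r = ln(1 + 0.098637) = 0.094070 = 9.4070%.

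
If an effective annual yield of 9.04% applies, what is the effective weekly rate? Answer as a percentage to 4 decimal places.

The per-week rate i satisfies (1 + i)^52 = 1 + 0.0904.
i = 1.0904^(1/52) − 1 = 0.0016657 = 0.1666%.

0.1666%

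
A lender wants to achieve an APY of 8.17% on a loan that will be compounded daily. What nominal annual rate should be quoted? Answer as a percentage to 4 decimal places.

7.8542%

(1 + r/365)^365 − 1 = 0.0817, so 1 + r/365 = 1.0817^(1/365).
r/365 = 0.000215, so r = 0.078542 = 7.8542%.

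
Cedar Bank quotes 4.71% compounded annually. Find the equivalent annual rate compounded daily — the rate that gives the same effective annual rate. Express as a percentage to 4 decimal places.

4.6027%

Compounded annually, EAR = nominal = 0.047100.
Solve (1 + r/365)^365 = 1.047100: r/365 = 1.047100^(1/365) − 1 = 0.000126, so r = 0.046027 = 4.6027%.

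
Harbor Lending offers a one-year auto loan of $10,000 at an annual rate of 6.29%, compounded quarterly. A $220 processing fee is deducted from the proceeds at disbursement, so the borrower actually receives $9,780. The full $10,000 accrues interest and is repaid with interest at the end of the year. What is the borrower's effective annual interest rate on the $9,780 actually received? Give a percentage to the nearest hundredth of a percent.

8.83%

Amount owed after one year: 10,000 × (1 + 0.0629/4)^4 = 10,000 × 1.064399 = $10,643.99.
Effective rate on net proceeds: 10,643.99 / 9,780 − 1 = 0.088343 = 8.83%.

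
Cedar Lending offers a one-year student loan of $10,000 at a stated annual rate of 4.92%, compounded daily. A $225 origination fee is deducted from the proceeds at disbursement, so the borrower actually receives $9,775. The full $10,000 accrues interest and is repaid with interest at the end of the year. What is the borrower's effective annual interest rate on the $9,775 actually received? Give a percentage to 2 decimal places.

Amount owed after one year: 10,000 × (1 + 0.0492/365)^365 = 10,000 × 1.050427 = $10,504.27.
Effective rate on net proceeds: 10,504.27 / 9,775 − 1 = 0.074606 = 7.46%.

7.46%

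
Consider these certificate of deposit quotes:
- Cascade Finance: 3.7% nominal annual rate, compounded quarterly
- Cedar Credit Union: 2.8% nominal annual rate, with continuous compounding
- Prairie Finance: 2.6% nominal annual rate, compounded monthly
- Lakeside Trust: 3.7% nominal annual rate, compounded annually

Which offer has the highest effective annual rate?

Cascade Finance: (1 + 0.037/4)^4 − 1 = 3.752%
Cedar Credit Union: e^0.028 − 1 = 2.840%
Prairie Finance: (1 + 0.026/12)^12 − 1 = 2.631%
Lakeside Trust: compounded annually, EAR = 3.700%
The highest effective annual rate is Cascade Finance at 3.752%.

Cascade Finance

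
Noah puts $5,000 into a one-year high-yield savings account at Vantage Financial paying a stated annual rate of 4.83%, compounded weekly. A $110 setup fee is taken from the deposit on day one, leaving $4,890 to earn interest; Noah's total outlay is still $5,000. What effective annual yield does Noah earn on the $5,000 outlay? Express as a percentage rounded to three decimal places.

Value after one year: 4,890 × (1 + 0.0483/52)^52 = 4,890 × 1.049462 = $5,131.87.
Effective yield on the $5,000 outlay: 5,131.87 / 5,000 − 1 = 0.026374 = 2.637%.

2.637%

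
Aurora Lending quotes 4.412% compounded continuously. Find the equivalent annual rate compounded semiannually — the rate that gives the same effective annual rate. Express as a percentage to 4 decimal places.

EAR under continuous compounding: e^0.04412 − 1 = 0.045108.
Solve (1 + r/2)^2 = 1.045108: r/2 = 1.045108^(1/2) − 1 = 0.022305, so r = 0.044610 = 4.4610%.

4.4610%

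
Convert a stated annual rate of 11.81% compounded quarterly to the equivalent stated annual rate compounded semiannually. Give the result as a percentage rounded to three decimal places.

11.984%

EAR = (1 + 0.1181/4)^4 − 1 = 0.123434.
Solve (1 + r/2)^2 = 1.123434: r/2 = 1.123434^(1/2) − 1 = 0.059922, so r = 0.119843 = 11.984%.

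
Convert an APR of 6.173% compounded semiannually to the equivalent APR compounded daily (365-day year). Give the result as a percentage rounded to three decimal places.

6.080%

EAR = (1 + 0.06173/2)^2 − 1 = 0.062683.
Solve (1 + r/365)^365 = 1.062683: r/365 = 1.062683^(1/365) − 1 = 0.000167, so r = 0.060802 = 6.080%.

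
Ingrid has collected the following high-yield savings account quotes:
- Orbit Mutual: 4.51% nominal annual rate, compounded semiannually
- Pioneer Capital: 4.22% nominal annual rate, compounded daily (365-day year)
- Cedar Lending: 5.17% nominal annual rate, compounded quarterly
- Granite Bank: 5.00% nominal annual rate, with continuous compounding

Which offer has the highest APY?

Cedar Lending

Orbit Mutual: (1 + 0.0451/2)^2 − 1 = 4.561%
Pioneer Capital: (1 + 0.0422/365)^365 − 1 = 4.310%
Cedar Lending: (1 + 0.0517/4)^4 − 1 = 5.271%
Granite Bank: e^0.0500 − 1 = 5.127%
The highest effective annual rate is Cedar Lending at 5.271%.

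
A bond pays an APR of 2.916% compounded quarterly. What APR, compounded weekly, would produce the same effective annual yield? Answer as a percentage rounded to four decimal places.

2.9062%

EAR = (1 + 0.02916/4)^4 − 1 = 0.029480.
Solve (1 + r/52)^52 = 1.029480: r/52 = 1.029480^(1/52) − 1 = 0.000559, so r = 0.029062 = 2.9062%.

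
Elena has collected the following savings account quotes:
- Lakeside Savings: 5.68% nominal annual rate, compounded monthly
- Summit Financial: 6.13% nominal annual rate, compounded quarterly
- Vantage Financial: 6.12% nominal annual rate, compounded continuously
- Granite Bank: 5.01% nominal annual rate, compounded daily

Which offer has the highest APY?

Vantage Financial

Lakeside Savings: (1 + 0.0568/12)^12 − 1 = 5.830%
Summit Financial: (1 + 0.0613/4)^4 − 1 = 6.272%
Vantage Financial: e^0.0612 − 1 = 6.311%
Granite Bank: (1 + 0.0501/365)^365 − 1 = 5.137%
The highest effective annual rate is Vantage Financial at 6.311%.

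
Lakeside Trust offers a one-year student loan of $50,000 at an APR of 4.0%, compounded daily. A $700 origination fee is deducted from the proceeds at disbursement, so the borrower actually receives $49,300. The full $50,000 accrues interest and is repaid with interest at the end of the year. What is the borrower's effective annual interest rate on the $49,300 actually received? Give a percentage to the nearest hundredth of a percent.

Amount owed after one year: 50,000 × (1 + 0.040/365)^365 = 50,000 × 1.040808 = $52,040.42.
Effective rate on net proceeds: 52,040.42 / 49,300 − 1 = 0.055587 = 5.56%.

5.56%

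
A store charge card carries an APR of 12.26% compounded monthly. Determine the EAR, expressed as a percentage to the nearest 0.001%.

EAR = (1 + 0.1226/12)^12 − 1.
= 1.129729 − 1 = 12.973%.

12.973%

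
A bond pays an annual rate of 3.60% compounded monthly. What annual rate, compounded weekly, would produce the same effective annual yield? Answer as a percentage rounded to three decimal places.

EAR = (1 + 0.0360/12)^12 − 1 = 0.036600.
Solve (1 + r/52)^52 = 1.036600: r/52 = 1.036600^(1/52) − 1 = 0.000692, so r = 0.035959 = 3.596%.

3.596%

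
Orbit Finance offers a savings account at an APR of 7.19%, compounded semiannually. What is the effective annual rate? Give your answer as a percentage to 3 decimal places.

7.319%

EAR = (1 + 0.0719/2)^2 − 1.
= (1 + 0.035950)^2 − 1 = 1.073192 − 1 = 7.319%.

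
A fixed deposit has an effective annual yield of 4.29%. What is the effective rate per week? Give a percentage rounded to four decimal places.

0.0808%

The per-week rate i satisfies (1 + i)^52 = 1 + 0.0429.
i = 1.0429^(1/52) − 1 = 0.0008081 = 0.0808%.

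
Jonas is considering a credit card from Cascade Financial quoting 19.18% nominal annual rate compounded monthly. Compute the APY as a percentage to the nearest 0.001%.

EAR = (1 + 0.1918/12)^12 − 1.
= (1 + 0.015983)^12 − 1 = 1.209592 − 1 = 20.959%.

20.959%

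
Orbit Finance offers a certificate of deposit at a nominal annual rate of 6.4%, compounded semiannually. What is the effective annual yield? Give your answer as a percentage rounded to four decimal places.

6.5024%

EAR = (1 + 0.064/2)^2 − 1.
= 1.065024 − 1 = 6.5024%.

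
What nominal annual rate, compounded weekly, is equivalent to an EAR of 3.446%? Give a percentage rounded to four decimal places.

(1 + r/52)^52 − 1 = 0.03446, so 1 + r/52 = 1.03446^(1/52).
r/52 = 0.000652, so r = 0.033891 = 3.3891%.

3.3891%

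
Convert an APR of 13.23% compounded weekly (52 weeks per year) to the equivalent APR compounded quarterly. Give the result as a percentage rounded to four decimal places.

13.4339%

EAR = (1 + 0.1323/52)^52 − 1 = 0.141259.
Solve (1 + r/4)^4 = 1.141259: r/4 = 1.141259^(1/4) − 1 = 0.033585, so r = 0.134339 = 13.4339%.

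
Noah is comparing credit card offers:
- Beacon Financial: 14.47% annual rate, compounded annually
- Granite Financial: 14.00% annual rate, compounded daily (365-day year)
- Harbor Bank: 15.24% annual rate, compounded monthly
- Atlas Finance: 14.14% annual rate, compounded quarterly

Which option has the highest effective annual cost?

Beacon Financial: compounded annually, EAR = 14.470%
Granite Financial: (1 + 0.1400/365)^365 − 1 = 15.024%
Harbor Bank: (1 + 0.1524/12)^12 − 1 = 16.351%
Atlas Finance: (1 + 0.1414/4)^4 − 1 = 14.908%
The highest effective annual rate is Harbor Bank at 16.351%.

Harbor Bank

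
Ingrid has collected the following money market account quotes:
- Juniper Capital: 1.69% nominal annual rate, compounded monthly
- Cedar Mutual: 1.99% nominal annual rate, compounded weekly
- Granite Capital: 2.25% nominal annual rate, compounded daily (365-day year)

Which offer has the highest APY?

Juniper Capital: (1 + 0.0169/12)^12 − 1 = 1.703%
Cedar Mutual: (1 + 0.0199/52)^52 − 1 = 2.010%
Granite Capital: (1 + 0.0225/365)^365 − 1 = 2.275%
The highest effective annual rate is Granite Capital at 2.275%.

Granite Capital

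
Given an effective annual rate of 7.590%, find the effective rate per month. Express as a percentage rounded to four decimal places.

0.6115%

The per-month rate i satisfies (1 + i)^12 = 1 + 0.07590.
i = 1.07590^(1/12) − 1 = 0.0061151 = 0.6115%.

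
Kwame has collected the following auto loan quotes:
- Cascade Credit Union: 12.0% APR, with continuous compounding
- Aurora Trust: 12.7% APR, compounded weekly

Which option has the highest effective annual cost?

Cascade Credit Union: e^0.120 − 1 = 12.750%
Aurora Trust: (1 + 0.127/52)^52 − 1 = 13.524%
The highest effective annual rate is Aurora Trust at 13.524%.

Aurora Trust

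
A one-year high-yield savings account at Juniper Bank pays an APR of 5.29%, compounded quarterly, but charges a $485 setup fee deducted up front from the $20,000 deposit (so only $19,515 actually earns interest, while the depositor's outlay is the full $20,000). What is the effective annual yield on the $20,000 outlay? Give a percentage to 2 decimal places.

2.84%

Value after one year: 19,515 × (1 + 0.0529/4)^4 = 19,515 × 1.053959 = $20,568.00.
Effective yield on the $20,000 outlay: 20,568.00 / 20,000 − 1 = 0.028400 = 2.84%.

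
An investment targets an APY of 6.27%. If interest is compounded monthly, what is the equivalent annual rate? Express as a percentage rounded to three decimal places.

(1 + r/12)^12 − 1 = 0.0627, so 1 + r/12 = 1.0627^(1/12).
r/12 = 0.005081, so r = 0.060967 = 6.097%.

6.097%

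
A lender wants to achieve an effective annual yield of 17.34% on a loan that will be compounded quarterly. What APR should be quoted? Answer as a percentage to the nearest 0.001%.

16.314%

(1 + r/4)^4 − 1 = 0.1734, so 1 + r/4 = 1.1734^(1/4).
r/4 = 0.040786, so r = 0.163145 = 16.314%.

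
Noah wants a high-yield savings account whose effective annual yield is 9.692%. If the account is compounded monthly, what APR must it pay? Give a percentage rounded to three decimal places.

(1 + r/12)^12 − 1 = 0.09692, so 1 + r/12 = 1.09692^(1/12).
r/12 = 0.007739, so r = 0.092864 = 9.286%.

9.286%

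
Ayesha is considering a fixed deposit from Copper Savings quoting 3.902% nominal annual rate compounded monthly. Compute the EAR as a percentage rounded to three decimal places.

EAR = (1 + 0.03902/12)^12 − 1.
= 1.039725 − 1 = 3.973%.

3.973%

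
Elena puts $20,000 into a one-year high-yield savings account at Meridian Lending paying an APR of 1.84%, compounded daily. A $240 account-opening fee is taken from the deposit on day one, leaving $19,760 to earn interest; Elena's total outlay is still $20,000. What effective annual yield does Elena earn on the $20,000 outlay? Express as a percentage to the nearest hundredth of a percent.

Value after one year: 19,760 × (1 + 0.0184/365)^365 = 19,760 × 1.018570 = $20,126.94.
Effective yield on the $20,000 outlay: 20,126.94 / 20,000 − 1 = 0.006347 = 0.63%.

0.63%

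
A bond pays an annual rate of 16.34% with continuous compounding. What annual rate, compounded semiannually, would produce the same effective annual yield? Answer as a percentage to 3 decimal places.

EAR under continuous compounding: e^0.1634 − 1 = 0.177508.
Solve (1 + r/2)^2 = 1.177508: r/2 = 1.177508^(1/2) − 1 = 0.085130, so r = 0.170260 = 17.026%.

17.026%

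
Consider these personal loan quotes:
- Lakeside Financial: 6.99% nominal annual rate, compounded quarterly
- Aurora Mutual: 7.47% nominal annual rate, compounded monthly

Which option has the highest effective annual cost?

Lakeside Financial: (1 + 0.0699/4)^4 − 1 = 7.175%
Aurora Mutual: (1 + 0.0747/12)^12 − 1 = 7.731%
The highest effective annual rate is Aurora Mutual at 7.731%.

Aurora Mutual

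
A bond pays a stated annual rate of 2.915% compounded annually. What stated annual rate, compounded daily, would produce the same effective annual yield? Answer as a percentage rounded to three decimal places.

2.873%

Compounded annually, EAR = nominal = 0.029150.
Solve (1 + r/365)^365 = 1.029150: r/365 = 1.029150^(1/365) − 1 = 0.000079, so r = 0.028734 = 2.873%.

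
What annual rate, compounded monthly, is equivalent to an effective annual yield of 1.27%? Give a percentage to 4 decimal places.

1.2627%

(1 + r/12)^12 − 1 = 0.0127, so 1 + r/12 = 1.0127^(1/12).
r/12 = 0.001052, so r = 0.012627 = 1.2627%.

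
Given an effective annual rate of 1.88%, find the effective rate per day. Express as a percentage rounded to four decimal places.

The per-day rate i satisfies (1 + i)^365 = 1 + 0.0188.
i = 1.0188^(1/365) − 1 = 0.0000510 = 0.0051%.

0.0051%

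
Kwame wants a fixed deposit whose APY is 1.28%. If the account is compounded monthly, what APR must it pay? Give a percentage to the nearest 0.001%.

1.273%

(1 + r/12)^12 − 1 = 0.0128, so 1 + r/12 = 1.0128^(1/12).
r/12 = 0.001060, so r = 0.012726 = 1.273%.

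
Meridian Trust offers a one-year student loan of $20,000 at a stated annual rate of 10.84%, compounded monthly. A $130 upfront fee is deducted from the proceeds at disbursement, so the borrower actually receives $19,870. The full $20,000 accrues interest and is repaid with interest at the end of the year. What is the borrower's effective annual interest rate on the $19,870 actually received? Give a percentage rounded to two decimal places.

12.12%

Amount owed after one year: 20,000 × (1 + 0.1084/12)^12 = 20,000 × 1.113951 = $22,279.02.
Effective rate on net proceeds: 22,279.02 / 19,870 − 1 = 0.121239 = 12.12%.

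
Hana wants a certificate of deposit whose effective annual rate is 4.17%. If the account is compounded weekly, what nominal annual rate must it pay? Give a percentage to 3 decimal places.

(1 + r/52)^52 − 1 = 0.0417, so 1 + r/52 = 1.0417^(1/52).
r/52 = 0.000786, so r = 0.040870 = 4.087%.

4.087%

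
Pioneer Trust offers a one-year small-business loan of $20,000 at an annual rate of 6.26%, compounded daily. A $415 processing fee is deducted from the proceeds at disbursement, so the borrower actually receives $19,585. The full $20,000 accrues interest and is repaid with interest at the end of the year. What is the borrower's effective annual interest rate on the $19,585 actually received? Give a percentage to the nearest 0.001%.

Amount owed after one year: 20,000 × (1 + 0.0626/365)^365 = 20,000 × 1.064595 = $21,291.90.
Effective rate on net proceeds: 21,291.90 / 19,585 − 1 = 0.087154 = 8.715%.

8.715%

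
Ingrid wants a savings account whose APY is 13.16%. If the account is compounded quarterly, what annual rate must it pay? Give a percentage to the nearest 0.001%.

12.556%

(1 + r/4)^4 − 1 = 0.1316, so 1 + r/4 = 1.1316^(1/4).
r/4 = 0.031391, so r = 0.125563 = 12.556%.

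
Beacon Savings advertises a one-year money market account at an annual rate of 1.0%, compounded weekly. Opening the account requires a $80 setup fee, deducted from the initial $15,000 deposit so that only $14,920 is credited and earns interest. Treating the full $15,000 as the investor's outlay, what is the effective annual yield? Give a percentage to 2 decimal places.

0.47%

Value after one year: 14,920 × (1 + 0.010/52)^52 = 14,920 × 1.010049 = $15,069.93.
Effective yield on the $15,000 outlay: 15,069.93 / 15,000 − 1 = 0.004662 = 0.47%.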